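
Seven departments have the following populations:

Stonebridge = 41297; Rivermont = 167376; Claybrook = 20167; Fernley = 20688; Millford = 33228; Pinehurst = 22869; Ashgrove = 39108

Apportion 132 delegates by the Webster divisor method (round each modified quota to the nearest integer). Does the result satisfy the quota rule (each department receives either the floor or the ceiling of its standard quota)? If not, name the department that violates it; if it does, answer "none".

Rivermont

Standard quotas: Stonebridge 15.813, Rivermont 64.089, Claybrook 7.722, Fernley 7.922, Millford 12.723, Pinehurst 8.757, Ashgrove 14.975.
Webster allocation: Stonebridge 16, Rivermont 63, Claybrook 8, Fernley 8, Millford 13, Pinehurst 9, Ashgrove 15.
Rivermont has quota 64.089 (lower 64, upper 65) but receives 63 — outside the quota interval.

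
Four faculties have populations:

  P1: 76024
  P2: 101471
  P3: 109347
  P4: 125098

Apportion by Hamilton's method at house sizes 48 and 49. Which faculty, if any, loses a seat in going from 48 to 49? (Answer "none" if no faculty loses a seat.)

At 48 seats: P1 9, P2 12, P3 13, P4 14.
At 49 seats: P1 9, P2 12, P3 13, P4 15.
No faculty's allocation decreased.

none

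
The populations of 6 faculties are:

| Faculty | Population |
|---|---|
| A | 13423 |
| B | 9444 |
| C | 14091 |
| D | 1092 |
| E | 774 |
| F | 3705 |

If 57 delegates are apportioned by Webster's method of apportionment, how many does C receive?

19

Standard divisor 42529/57 ≈ 746.123; standard quotas: A 17.990, B 12.657, C 18.886, D 1.464, E 1.037, F 4.966.
Rounding to the nearest integer gives A 18, B 13, C 19, D 1, E 1, F 5 — total 57, matching the house size, so no adjustment is needed.
C receives 19.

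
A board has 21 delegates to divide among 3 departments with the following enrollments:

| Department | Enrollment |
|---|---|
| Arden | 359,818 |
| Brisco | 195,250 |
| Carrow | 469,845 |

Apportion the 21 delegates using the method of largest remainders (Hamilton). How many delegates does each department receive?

Total 1024913; standard divisor 1024913/21 ≈ 48805.381.
Standard quotas: Arden 7.3725, Brisco 4.0006, Carrow 9.6269.
Lower quotas: Arden 7, Brisco 4, Carrow 9 (sum 20, leaving 1 seat).
Remainders in descending order: Carrow 0.6269, Arden 0.3725, Brisco 0.0006.
Largest remainder: Carrow receives the extra seat.

Arden=7; Brisco=4; Carrow=10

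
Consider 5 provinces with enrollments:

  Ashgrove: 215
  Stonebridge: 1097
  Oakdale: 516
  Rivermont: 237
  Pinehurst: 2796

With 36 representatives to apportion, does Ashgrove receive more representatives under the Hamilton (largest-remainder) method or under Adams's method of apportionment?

Hamilton: Ashgrove 1, Stonebridge 8, Oakdale 4, Rivermont 2, Pinehurst 21.
Adams: Ashgrove 2, Stonebridge 8, Oakdale 4, Rivermont 2, Pinehurst 20.
Ashgrove gets 1 under Hamilton and 2 under Adams.

Adams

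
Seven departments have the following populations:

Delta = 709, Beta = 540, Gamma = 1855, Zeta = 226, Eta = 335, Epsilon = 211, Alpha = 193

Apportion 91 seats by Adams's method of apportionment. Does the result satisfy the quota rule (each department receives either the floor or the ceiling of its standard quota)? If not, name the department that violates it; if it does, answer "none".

Standard quotas: Delta 15.856, Beta 12.077, Gamma 41.486, Zeta 5.054, Eta 7.492, Epsilon 4.719, Alpha 4.316.
Adams allocation: Delta 16, Beta 12, Gamma 40, Zeta 5, Eta 8, Epsilon 5, Alpha 5.
Gamma has quota 41.486 (lower 41, upper 42) but receives 40 — outside the quota interval.

Gamma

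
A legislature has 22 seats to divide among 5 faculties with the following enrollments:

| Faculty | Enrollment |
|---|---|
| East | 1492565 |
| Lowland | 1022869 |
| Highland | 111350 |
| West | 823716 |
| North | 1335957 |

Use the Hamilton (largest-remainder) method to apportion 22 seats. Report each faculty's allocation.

Total 4786457; standard divisor 4786457/22 ≈ 217566.227.
Standard quotas: East 6.8603, Lowland 4.7014, Highland 0.5118, West 3.7860, North 6.1405.
Lower quotas: East 6, Lowland 4, Highland 0, West 3, North 6 (sum 19, leaving 3 seats).
Remainders in descending order: East 0.8603, West 0.7860, Lowland 0.7014, Highland 0.5118, North 0.1405.
Largest remainders: East, West, Lowland receive the extra seats.

East: 7; Lowland: 5; Highland: 0; West: 4; North: 6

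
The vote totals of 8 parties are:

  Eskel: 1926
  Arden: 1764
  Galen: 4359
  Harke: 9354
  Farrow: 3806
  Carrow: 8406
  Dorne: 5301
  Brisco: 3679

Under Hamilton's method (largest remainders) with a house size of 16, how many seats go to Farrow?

Total 38595; standard divisor 38595/16 ≈ 2412.188.
Standard quotas: Eskel 0.7984, Arden 0.7313, Galen 1.8071, Harke 3.8778, Farrow 1.5778, Carrow 3.4848, Dorne 2.1976, Brisco 1.5252.
Lower quotas: Eskel 0, Arden 0, Galen 1, Harke 3, Farrow 1, Carrow 3, Dorne 2, Brisco 1 (sum 11, leaving 5 seats).
Remainders in descending order: Harke 0.8778, Galen 0.8071, Eskel 0.7984, Arden 0.7313, Farrow 0.5778, Brisco 0.5252, Carrow 0.4848, Dorne 0.1976.
The surplus seats go to Harke, Galen, Eskel, Arden, Farrow.
Farrow receives 2.

2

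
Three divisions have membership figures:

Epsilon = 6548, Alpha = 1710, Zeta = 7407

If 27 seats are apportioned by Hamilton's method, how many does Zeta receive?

13

Standard divisor: 15665 ÷ 27 ≈ 580.185.
Standard quotas: Epsilon 11.2861, Alpha 2.9473, Zeta 12.7666.
Lower quotas: Epsilon 11, Alpha 2, Zeta 12 (sum 25, leaving 2 seats).
Remainders in descending order: Alpha 0.9473, Zeta 0.7666, Epsilon 0.2861.
Largest remainders: Alpha, Zeta receive the extra seats.
Zeta receives 13.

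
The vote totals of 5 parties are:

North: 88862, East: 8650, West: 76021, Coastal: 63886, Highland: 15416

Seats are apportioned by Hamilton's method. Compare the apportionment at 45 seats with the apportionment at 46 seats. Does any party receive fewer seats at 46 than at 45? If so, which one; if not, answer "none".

East

At 45 seats: North 16, East 2, West 13, Coastal 11, Highland 3.
At 46 seats: North 16, East 1, West 14, Coastal 12, Highland 3.
East drops from 2 to 1.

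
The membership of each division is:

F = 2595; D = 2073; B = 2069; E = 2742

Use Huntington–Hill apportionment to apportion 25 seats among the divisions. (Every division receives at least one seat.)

With divisor 378: modified quotas F 6.865, D 5.484, B 5.474, E 7.254.
Geometric-mean thresholds: F √(6·7)=6.481, D √(5·6)=5.477, B √(5·6)=5.477, E √(7·8)=7.483.
Each quota rounded against its threshold gives F 7, D 6, B 5, E 7 (total 25).

F 7, D 6, B 5, E 7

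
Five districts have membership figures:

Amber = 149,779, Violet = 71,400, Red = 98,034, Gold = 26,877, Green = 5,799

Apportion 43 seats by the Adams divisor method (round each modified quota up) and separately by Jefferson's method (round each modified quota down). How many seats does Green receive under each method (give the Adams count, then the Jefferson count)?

1 and 0

Adams: Amber 17, Violet 9, Red 12, Gold 4, Green 1.
Jefferson: Amber 19, Violet 9, Red 12, Gold 3, Green 0.
Green gets 1 under Adams and 0 under Jefferson.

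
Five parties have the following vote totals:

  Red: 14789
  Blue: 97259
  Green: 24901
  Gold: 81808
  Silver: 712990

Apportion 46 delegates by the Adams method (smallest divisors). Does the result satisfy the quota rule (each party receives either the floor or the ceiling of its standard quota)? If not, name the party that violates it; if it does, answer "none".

Standard quotas: Red 0.730, Blue 4.802, Green 1.229, Gold 4.039, Silver 35.200.
Adams allocation: Red 1, Blue 5, Green 2, Gold 4, Silver 34.
Silver has quota 35.200 (lower 35, upper 36) but receives 34 — outside the quota interval.

Silver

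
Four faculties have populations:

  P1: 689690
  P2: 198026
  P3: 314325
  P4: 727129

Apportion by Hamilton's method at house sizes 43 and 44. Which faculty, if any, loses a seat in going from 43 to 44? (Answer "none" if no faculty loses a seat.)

At 43 seats: P1 15, P2 5, P3 7, P4 16.
At 44 seats: P1 16, P2 4, P3 7, P4 17.
P2 drops from 5 to 4.

P2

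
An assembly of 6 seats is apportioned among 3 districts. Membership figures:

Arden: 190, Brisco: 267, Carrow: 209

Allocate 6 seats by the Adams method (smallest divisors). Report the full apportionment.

Standard divisor 666/6 ≈ 111; standard quotas: Arden 1.712, Brisco 2.405, Carrow 1.883.
Rounding up gives 2, 3, 2 = 7 seats, so the divisor must be adjusted.
With modified divisor 160: modified quotas Arden 1.188, Brisco 1.669, Carrow 1.306.
Rounding up: Arden 2, Brisco 2, Carrow 2 (total 6).

Arden 2, Brisco 2, Carrow 2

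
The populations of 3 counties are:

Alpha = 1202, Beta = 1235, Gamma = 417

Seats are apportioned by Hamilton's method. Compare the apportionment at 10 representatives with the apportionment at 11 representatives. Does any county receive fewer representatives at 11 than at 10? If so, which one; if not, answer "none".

At 10 seats: Alpha 4, Beta 4, Gamma 2.
At 11 seats: Alpha 5, Beta 5, Gamma 1.
Gamma drops from 2 to 1.

Gamma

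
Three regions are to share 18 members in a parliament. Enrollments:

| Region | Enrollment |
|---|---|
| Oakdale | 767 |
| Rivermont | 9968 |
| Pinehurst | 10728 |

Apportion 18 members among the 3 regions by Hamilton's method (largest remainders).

Oakdale 1, Rivermont 8, Pinehurst 9

Total 21463; standard divisor 21463/18 ≈ 1192.389.
Standard quotas: Oakdale 0.6432, Rivermont 8.3597, Pinehurst 8.9971.
Lower quotas: Oakdale 0, Rivermont 8, Pinehurst 8 (sum 16, leaving 2 seats).
Remainders in descending order: Pinehurst 0.9971, Oakdale 0.6432, Rivermont 0.3597.
Largest remainders: Pinehurst, Oakdale receive the extra seats.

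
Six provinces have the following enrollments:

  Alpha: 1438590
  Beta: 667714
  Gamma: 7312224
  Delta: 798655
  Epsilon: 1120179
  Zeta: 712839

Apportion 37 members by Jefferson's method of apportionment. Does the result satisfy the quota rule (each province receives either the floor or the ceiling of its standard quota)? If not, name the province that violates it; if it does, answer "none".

Gamma

Standard quotas: Alpha 4.417, Beta 2.050, Gamma 22.452, Delta 2.452, Epsilon 3.439, Zeta 2.189.
Jefferson allocation: Alpha 4, Beta 2, Gamma 24, Delta 2, Epsilon 3, Zeta 2.
Gamma has quota 22.452 (lower 22, upper 23) but receives 24 — outside the quota interval.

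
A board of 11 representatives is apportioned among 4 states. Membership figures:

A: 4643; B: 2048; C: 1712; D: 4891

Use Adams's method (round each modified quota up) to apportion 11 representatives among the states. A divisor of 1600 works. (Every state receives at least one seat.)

A 3, B 2, C 2, D 4

With modified divisor 1600: modified quotas A 2.902, B 1.280, C 1.070, D 3.057.
Rounding up: A 3, B 2, C 2, D 4 (total 11).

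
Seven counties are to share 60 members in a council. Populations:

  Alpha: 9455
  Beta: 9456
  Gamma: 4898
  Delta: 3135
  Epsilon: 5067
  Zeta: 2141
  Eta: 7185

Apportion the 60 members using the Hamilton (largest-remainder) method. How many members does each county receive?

Standard divisor: 41337 ÷ 60 ≈ 688.95.
Standard quotas: Alpha 13.7238, Beta 13.7252, Gamma 7.1094, Delta 4.5504, Epsilon 7.3547, Zeta 3.1076, Eta 10.4289.
Lower quotas: Alpha 13, Beta 13, Gamma 7, Delta 4, Epsilon 7, Zeta 3, Eta 10 (sum 57, leaving 3 seats).
Remainders in descending order: Beta 0.7252, Alpha 0.7238, Delta 0.5504, Eta 0.4289, Epsilon 0.3547, Gamma 0.1094, Zeta 0.1076.
Largest remainders: Beta, Alpha, Delta receive the extra seats.

Alpha 14, Beta 14, Gamma 7, Delta 5, Epsilon 7, Zeta 3, Eta 10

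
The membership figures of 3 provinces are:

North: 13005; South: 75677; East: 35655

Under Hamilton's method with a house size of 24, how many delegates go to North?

2

Standard divisor: 124337 ÷ 24 ≈ 5180.708.
Standard quotas: North 2.5103, South 14.6075, East 6.8823.
Lower quotas: North 2, South 14, East 6 (sum 22, leaving 2 seats).
Remainders in descending order: East 0.8823, South 0.6075, North 0.5103.
Largest remainders: East, South receive the extra seats.
North receives 2.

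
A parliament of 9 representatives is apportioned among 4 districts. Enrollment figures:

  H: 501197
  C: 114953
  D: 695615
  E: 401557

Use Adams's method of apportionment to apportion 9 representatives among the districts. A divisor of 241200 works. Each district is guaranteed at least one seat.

With modified divisor 241200: modified quotas H 2.078, C 0.477, D 2.884, E 1.665.
Rounding up: H 3, C 1, D 3, E 2 (total 9).

H 3, C 1, D 3, E 2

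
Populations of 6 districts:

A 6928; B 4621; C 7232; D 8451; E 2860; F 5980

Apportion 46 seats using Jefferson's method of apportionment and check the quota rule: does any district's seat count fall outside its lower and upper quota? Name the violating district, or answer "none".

none

Standard quotas: A 8.835, B 5.893, C 9.222, D 10.777, E 3.647, F 7.626.
Jefferson allocation: A 9, B 6, C 9, D 11, E 3, F 8.
Every allocation lies between the lower and upper quota.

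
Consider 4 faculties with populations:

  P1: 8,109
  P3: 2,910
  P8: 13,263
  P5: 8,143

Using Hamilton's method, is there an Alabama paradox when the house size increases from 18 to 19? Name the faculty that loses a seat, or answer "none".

At 18 seats: P1 4, P3 2, P8 7, P5 5.
At 19 seats: P1 5, P3 1, P8 8, P5 5.
P3 drops from 2 to 1.

P3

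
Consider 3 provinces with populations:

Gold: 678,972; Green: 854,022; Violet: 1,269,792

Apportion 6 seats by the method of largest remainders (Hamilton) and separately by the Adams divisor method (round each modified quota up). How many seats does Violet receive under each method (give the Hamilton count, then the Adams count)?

Hamilton: Gold 1, Green 2, Violet 3.
Adams: Gold 2, Green 2, Violet 2.
Violet gets 3 under Hamilton and 2 under Adams.

3 and 2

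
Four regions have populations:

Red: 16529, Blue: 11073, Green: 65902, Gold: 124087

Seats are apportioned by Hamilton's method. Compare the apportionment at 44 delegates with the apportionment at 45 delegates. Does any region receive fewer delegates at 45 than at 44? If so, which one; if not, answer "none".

Red

At 44 seats: Red 4, Blue 2, Green 13, Gold 25.
At 45 seats: Red 3, Blue 2, Green 14, Gold 26.
Red drops from 4 to 3.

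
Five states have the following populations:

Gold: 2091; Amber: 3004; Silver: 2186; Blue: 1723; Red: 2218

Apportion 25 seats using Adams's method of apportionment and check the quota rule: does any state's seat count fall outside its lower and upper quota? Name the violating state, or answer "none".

Standard quotas: Gold 4.658, Amber 6.692, Silver 4.870, Blue 3.838, Red 4.941.
Adams allocation: Gold 5, Amber 6, Silver 5, Blue 4, Red 5.
Every allocation lies between the lower and upper quota.

none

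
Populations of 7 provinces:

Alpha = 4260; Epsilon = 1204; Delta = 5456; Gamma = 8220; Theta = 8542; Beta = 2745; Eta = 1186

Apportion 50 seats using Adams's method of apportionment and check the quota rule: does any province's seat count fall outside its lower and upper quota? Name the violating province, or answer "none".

none

Standard quotas: Alpha 6.738, Epsilon 1.904, Delta 8.629, Gamma 13.001, Theta 13.510, Beta 4.342, Eta 1.876.
Adams allocation: Alpha 7, Epsilon 2, Delta 8, Gamma 13, Theta 13, Beta 5, Eta 2.
Every allocation lies between the lower and upper quota.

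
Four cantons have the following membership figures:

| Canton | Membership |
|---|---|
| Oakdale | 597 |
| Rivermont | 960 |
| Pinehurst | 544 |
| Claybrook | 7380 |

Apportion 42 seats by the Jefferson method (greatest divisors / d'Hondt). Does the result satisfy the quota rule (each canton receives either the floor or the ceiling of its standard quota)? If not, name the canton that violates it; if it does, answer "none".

Standard quotas: Oakdale 2.645, Rivermont 4.253, Pinehurst 2.410, Claybrook 32.693.
Jefferson allocation: Oakdale 2, Rivermont 4, Pinehurst 2, Claybrook 34.
Claybrook has quota 32.693 (lower 32, upper 33) but receives 34 — outside the quota interval.

Claybrook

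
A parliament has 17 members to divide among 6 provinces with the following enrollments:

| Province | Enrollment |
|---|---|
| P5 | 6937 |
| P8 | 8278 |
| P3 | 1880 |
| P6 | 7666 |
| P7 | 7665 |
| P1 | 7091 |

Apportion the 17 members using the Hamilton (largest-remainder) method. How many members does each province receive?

P5: 3, P8: 4, P3: 1, P6: 3, P7: 3, P1: 3

The standard divisor is 39517/17 ≈ 2324.529.
Standard quotas: P5 2.9843, P8 3.5612, P3 0.8088, P6 3.2979, P7 3.2974, P1 3.0505.
Lower quotas: P5 2, P8 3, P3 0, P6 3, P7 3, P1 3 (sum 14, leaving 3 seats).
Remainders in descending order: P5 0.9843, P3 0.8088, P8 0.5612, P6 0.2979, P7 0.2974, P1 0.0505.
Largest remainders: P5, P3, P8 receive the extra seats.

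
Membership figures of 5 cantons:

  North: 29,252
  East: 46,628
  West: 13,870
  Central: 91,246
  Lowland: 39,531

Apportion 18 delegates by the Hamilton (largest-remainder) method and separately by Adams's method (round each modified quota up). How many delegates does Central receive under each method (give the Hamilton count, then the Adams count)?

8 and 7

Hamilton: North 2, East 4, West 1, Central 8, Lowland 3.
Adams: North 3, East 4, West 1, Central 7, Lowland 3.
Central gets 8 under Hamilton and 7 under Adams.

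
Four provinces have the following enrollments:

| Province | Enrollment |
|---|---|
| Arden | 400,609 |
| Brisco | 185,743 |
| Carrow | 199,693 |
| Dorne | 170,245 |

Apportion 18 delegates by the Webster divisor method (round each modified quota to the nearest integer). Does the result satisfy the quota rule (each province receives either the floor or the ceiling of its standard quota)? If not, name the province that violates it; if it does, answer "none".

none

Standard quotas: Arden 7.541, Brisco 3.496, Carrow 3.759, Dorne 3.204.
Webster allocation: Arden 8, Brisco 3, Carrow 4, Dorne 3.
Every allocation lies between the lower and upper quota.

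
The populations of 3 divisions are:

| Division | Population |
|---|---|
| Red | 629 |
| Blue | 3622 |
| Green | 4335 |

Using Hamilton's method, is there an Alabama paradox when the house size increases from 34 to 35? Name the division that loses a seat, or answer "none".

Red

At 34 seats: Red 3, Blue 14, Green 17.
At 35 seats: Red 2, Blue 15, Green 18.
Red drops from 3 to 2.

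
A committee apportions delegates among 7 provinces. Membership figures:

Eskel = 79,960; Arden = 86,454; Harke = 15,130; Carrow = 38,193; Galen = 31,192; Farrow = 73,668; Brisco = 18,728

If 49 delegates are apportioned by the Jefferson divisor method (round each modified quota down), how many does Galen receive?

Standard divisor 343325/49 ≈ 7006.633; standard quotas: Eskel 11.412, Arden 12.339, Harke 2.159, Carrow 5.451, Galen 4.452, Farrow 10.514, Brisco 2.673.
Rounding down gives 11, 12, 2, 5, 4, 10, 2 = 46 seats, so the divisor must be adjusted.
With modified divisor 6500: modified quotas Eskel 12.302, Arden 13.301, Harke 2.328, Carrow 5.876, Galen 4.799, Farrow 11.334, Brisco 2.881.
Rounding down: Eskel 12, Arden 13, Harke 2, Carrow 5, Galen 4, Farrow 11, Brisco 2 (total 49).
Galen receives 4.

4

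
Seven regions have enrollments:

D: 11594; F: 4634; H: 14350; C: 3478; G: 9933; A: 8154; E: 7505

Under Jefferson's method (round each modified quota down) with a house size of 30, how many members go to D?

6

Standard divisor 59648/30 ≈ 1988.267; standard quotas: D 5.831, F 2.331, H 7.217, C 1.749, G 4.996, A 4.101, E 3.775.
Rounding down gives 5, 2, 7, 1, 4, 4, 3 = 26 seats, so the divisor must be adjusted.
With modified divisor 1770: modified quotas D 6.550, F 2.618, H 8.107, C 1.965, G 5.612, A 4.607, E 4.240.
Rounding down: D 6, F 2, H 8, C 1, G 5, A 4, E 4 (total 30).
D receives 6.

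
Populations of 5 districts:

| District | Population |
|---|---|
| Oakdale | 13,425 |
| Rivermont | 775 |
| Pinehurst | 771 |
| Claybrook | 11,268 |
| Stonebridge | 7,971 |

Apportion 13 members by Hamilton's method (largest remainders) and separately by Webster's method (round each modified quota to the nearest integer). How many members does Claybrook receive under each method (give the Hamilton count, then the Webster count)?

4 and 5

Hamilton: Oakdale 5, Rivermont 1, Pinehurst 0, Claybrook 4, Stonebridge 3.
Webster: Oakdale 5, Rivermont 0, Pinehurst 0, Claybrook 5, Stonebridge 3.
Claybrook gets 4 under Hamilton and 5 under Webster.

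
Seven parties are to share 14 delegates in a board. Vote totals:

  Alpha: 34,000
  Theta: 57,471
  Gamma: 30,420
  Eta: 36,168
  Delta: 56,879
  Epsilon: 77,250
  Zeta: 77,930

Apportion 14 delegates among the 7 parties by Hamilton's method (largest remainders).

Alpha=1, Theta=2, Gamma=1, Eta=2, Delta=2, Epsilon=3, Zeta=3

Total 370118; standard divisor 370118/14 = 26437.
Standard quotas: Alpha 1.2861, Theta 2.1739, Gamma 1.1507, Eta 1.3681, Delta 2.1515, Epsilon 2.9220, Zeta 2.9478.
Lower quotas: Alpha 1, Theta 2, Gamma 1, Eta 1, Delta 2, Epsilon 2, Zeta 2 (sum 11, leaving 3 seats).
Remainders in descending order: Zeta 0.9478, Epsilon 0.9220, Eta 0.3681, Alpha 0.2861, Theta 0.1739, Delta 0.1515, Gamma 0.1507.
The surplus seats go to Zeta, Epsilon, Eta.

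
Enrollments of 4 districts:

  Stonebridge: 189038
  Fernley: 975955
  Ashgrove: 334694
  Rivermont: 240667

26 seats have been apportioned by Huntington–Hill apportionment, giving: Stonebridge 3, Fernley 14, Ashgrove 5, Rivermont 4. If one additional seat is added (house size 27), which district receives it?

Priority for the next seat is population ÷ (√(s·(s+1))).
Priorities: Stonebridge 54570.570, Fernley 67347.293, Ashgrove 61106.485, Rivermont 53814.777.
Highest priority: Fernley.

Fernley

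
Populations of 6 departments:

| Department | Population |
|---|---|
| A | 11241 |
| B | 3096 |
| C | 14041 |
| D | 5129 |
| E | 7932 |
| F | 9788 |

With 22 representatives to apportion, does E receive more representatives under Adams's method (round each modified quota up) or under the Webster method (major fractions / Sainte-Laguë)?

Webster

Adams: A 5, B 2, C 6, D 2, E 3, F 4.
Webster: A 5, B 1, C 6, D 2, E 4, F 4.
E gets 3 under Adams and 4 under Webster.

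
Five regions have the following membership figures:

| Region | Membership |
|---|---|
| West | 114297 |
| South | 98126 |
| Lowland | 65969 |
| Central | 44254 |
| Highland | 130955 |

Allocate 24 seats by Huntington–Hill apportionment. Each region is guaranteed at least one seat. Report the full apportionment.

West 6, South 5, Lowland 4, Central 2, Highland 7

With divisor 18555: modified quotas West 6.160, South 5.288, Lowland 3.555, Central 2.385, Highland 7.058.
Geometric-mean thresholds: West √(6·7)=6.481, South √(5·6)=5.477, Lowland √(3·4)=3.464, Central √(2·3)=2.449, Highland √(7·8)=7.483.
Each quota rounded against its threshold gives West 6, South 5, Lowland 4, Central 2, Highland 7 (total 24).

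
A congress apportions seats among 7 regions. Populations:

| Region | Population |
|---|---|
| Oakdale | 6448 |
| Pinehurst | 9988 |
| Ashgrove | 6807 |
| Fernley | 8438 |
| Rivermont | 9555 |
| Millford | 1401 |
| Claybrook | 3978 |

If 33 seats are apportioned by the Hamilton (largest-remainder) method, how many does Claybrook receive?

Total 46615; standard divisor 46615/33 ≈ 1412.576.
Standard quotas: Oakdale 4.5647, Pinehurst 7.0708, Ashgrove 4.8189, Fernley 5.9735, Rivermont 6.7642, Millford 0.9918, Claybrook 2.8161.
Lower quotas: Oakdale 4, Pinehurst 7, Ashgrove 4, Fernley 5, Rivermont 6, Millford 0, Claybrook 2 (sum 28, leaving 5 seats).
Remainders in descending order: Millford 0.9918, Fernley 0.9735, Ashgrove 0.8189, Claybrook 0.8161, Rivermont 0.7642, Oakdale 0.5647, Pinehurst 0.0708.
The surplus seats go to Millford, Fernley, Ashgrove, Claybrook, Rivermont.
Claybrook receives 3.

3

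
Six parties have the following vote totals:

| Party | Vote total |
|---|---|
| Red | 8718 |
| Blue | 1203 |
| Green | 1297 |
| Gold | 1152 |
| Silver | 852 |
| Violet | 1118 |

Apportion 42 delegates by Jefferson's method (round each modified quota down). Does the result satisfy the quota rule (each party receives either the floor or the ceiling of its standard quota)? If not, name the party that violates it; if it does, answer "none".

Red

Standard quotas: Red 25.534, Blue 3.523, Green 3.799, Gold 3.374, Silver 2.495, Violet 3.274.
Jefferson allocation: Red 27, Blue 3, Green 4, Gold 3, Silver 2, Violet 3.
Red has quota 25.534 (lower 25, upper 26) but receives 27 — outside the quota interval.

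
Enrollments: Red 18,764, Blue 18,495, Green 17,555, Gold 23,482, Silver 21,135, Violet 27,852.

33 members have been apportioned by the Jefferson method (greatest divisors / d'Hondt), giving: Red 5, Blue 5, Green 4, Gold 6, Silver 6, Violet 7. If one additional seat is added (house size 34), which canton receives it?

Green

Priority for the next seat is population ÷ (current seats + 1).
Priorities: Red 3127.333, Blue 3082.500, Green 3511.000, Gold 3354.571, Silver 3019.286, Violet 3481.500.
Highest priority: Green.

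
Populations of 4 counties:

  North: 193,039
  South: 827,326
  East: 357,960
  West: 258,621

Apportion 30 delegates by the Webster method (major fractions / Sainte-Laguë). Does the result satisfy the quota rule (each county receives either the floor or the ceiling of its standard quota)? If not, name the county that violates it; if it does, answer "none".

Standard quotas: North 3.538, South 15.162, East 6.560, West 4.740.
Webster allocation: North 4, South 15, East 6, West 5.
Every allocation lies between the lower and upper quota.

none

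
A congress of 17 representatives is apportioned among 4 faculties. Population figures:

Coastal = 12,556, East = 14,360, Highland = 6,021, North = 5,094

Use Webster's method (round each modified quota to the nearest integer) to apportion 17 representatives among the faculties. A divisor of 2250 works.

Coastal: 6, East: 6, Highland: 3, North: 2

With modified divisor 2250: modified quotas Coastal 5.580, East 6.382, Highland 2.676, North 2.264.
Rounding to the nearest integer: Coastal 6, East 6, Highland 3, North 2 (total 17).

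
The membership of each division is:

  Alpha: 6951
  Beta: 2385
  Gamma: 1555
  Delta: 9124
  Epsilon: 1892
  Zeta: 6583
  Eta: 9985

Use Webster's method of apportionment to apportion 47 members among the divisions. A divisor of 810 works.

Alpha 9; Beta 3; Gamma 2; Delta 11; Epsilon 2; Zeta 8; Eta 12

With modified divisor 810: modified quotas Alpha 8.581, Beta 2.944, Gamma 1.920, Delta 11.264, Epsilon 2.336, Zeta 8.127, Eta 12.327.
Rounding to the nearest integer: Alpha 9, Beta 3, Gamma 2, Delta 11, Epsilon 2, Zeta 8, Eta 12 (total 47).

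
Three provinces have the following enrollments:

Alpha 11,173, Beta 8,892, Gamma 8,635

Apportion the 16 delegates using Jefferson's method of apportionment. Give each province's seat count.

Standard divisor 28700/16 ≈ 1793.75; standard quotas: Alpha 6.229, Beta 4.957, Gamma 4.814.
Rounding down gives 6, 4, 4 = 14 seats, so the divisor must be adjusted.
With modified divisor 1700: modified quotas Alpha 6.572, Beta 5.231, Gamma 5.079.
Rounding down: Alpha 6, Beta 5, Gamma 5 (total 16).

Alpha 6; Beta 5; Gamma 5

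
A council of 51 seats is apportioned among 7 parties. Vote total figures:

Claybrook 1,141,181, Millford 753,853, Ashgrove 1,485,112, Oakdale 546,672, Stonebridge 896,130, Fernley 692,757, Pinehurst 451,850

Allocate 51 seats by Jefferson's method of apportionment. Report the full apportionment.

Standard divisor 5967555/51 ≈ 117010.882; standard quotas: Claybrook 9.753, Millford 6.443, Ashgrove 12.692, Oakdale 4.672, Stonebridge 7.659, Fernley 5.920, Pinehurst 3.862.
Rounding down gives 9, 6, 12, 4, 7, 5, 3 = 46 seats, so the divisor must be adjusted.
With modified divisor 110700: modified quotas Claybrook 10.309, Millford 6.810, Ashgrove 13.416, Oakdale 4.938, Stonebridge 8.095, Fernley 6.258, Pinehurst 4.082.
Rounding down: Claybrook 10, Millford 6, Ashgrove 13, Oakdale 4, Stonebridge 8, Fernley 6, Pinehurst 4 (total 51).

Claybrook: 10, Millford: 6, Ashgrove: 13, Oakdale: 4, Stonebridge: 8, Fernley: 6, Pinehurst: 4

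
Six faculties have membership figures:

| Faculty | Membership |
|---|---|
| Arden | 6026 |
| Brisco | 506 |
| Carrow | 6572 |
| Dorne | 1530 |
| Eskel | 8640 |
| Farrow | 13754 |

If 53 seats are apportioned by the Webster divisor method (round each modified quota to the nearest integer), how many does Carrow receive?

Standard divisor 37028/53 ≈ 698.642; standard quotas: Arden 8.625, Brisco 0.724, Carrow 9.407, Dorne 2.190, Eskel 12.367, Farrow 19.687.
Rounding to the nearest integer gives Arden 9, Brisco 1, Carrow 9, Dorne 2, Eskel 12, Farrow 20 — total 53, matching the house size, so no adjustment is needed.
Carrow receives 9.

9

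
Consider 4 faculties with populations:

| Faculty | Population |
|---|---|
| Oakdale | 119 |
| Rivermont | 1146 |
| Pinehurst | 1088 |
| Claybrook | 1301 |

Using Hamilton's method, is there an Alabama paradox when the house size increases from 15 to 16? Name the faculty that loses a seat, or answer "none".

Oakdale

At 15 seats: Oakdale 1, Rivermont 5, Pinehurst 4, Claybrook 5.
At 16 seats: Oakdale 0, Rivermont 5, Pinehurst 5, Claybrook 6.
Oakdale drops from 1 to 0.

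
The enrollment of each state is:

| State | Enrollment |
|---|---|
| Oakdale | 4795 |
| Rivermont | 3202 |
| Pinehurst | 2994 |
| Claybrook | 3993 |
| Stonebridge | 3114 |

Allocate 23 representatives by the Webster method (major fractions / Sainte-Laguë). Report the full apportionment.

Oakdale=6; Rivermont=4; Pinehurst=4; Claybrook=5; Stonebridge=4

Standard divisor 18098/23 ≈ 786.87; standard quotas: Oakdale 6.094, Rivermont 4.069, Pinehurst 3.805, Claybrook 5.075, Stonebridge 3.957.
Rounding to the nearest integer gives Oakdale 6, Rivermont 4, Pinehurst 4, Claybrook 5, Stonebridge 4 — total 23, matching the house size, so no adjustment is needed.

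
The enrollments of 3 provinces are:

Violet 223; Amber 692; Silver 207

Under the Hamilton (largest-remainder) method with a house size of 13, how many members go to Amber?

8

The standard divisor is 1122/13 ≈ 86.308.
Standard quotas: Violet 2.584, Amber 8.018, Silver 2.398.
Lower quotas: Violet 2, Amber 8, Silver 2 (sum 12, leaving 1 seat).
Remainders in descending order: Violet 0.584, Silver 0.398, Amber 0.018.
Largest remainder: Violet receives the extra seat.
Amber receives 8.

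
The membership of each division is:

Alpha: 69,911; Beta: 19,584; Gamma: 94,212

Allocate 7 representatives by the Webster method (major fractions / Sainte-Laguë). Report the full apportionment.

Standard divisor 183707/7 ≈ 26243.857; standard quotas: Alpha 2.664, Beta 0.746, Gamma 3.590.
Rounding to the nearest integer gives 3, 1, 4 = 8 seats, so the divisor must be adjusted.
With modified divisor 27400: modified quotas Alpha 2.551, Beta 0.715, Gamma 3.438.
Rounding to the nearest integer: Alpha 3, Beta 1, Gamma 3 (total 7).

Alpha 3; Beta 1; Gamma 3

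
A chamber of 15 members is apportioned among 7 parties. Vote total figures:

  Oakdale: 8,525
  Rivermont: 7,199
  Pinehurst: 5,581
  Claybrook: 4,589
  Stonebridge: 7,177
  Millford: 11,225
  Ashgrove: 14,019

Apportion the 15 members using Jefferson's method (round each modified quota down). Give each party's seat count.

Standard divisor 58315/15 ≈ 3887.667; standard quotas: Oakdale 2.193, Rivermont 1.852, Pinehurst 1.436, Claybrook 1.180, Stonebridge 1.846, Millford 2.887, Ashgrove 3.606.
Rounding down gives 2, 1, 1, 1, 1, 2, 3 = 11 seats, so the divisor must be adjusted.
With modified divisor 3200: modified quotas Oakdale 2.664, Rivermont 2.250, Pinehurst 1.744, Claybrook 1.434, Stonebridge 2.243, Millford 3.508, Ashgrove 4.381.
Rounding down: Oakdale 2, Rivermont 2, Pinehurst 1, Claybrook 1, Stonebridge 2, Millford 3, Ashgrove 4 (total 15).

Oakdale 2, Rivermont 2, Pinehurst 1, Claybrook 1, Stonebridge 2, Millford 3, Ashgrove 4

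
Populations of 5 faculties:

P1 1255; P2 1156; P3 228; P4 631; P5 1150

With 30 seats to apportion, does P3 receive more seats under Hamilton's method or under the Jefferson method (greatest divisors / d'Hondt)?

Hamilton

Hamilton: P1 8, P2 8, P3 2, P4 4, P5 8.
Jefferson: P1 9, P2 8, P3 1, P4 4, P5 8.
P3 gets 2 under Hamilton and 1 under Jefferson.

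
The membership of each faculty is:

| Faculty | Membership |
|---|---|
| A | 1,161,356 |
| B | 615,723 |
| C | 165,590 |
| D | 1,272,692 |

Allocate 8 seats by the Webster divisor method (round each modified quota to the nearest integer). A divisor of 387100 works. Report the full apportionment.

A 3, B 2, C 0, D 3

With modified divisor 387100: modified quotas A 3.000, B 1.591, C 0.428, D 3.288.
Rounding to the nearest integer: A 3, B 2, C 0, D 3 (total 8).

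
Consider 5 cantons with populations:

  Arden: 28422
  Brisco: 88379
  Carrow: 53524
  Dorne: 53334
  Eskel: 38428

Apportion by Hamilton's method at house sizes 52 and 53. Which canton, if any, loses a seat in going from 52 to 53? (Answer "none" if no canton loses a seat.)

At 52 seats: Arden 6, Brisco 17, Carrow 11, Dorne 10, Eskel 8.
At 53 seats: Arden 5, Brisco 18, Carrow 11, Dorne 11, Eskel 8.
Arden drops from 6 to 5.

Arden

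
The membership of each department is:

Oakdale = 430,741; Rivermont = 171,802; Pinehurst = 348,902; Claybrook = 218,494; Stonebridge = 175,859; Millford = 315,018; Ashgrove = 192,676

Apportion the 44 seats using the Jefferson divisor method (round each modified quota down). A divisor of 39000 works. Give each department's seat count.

With modified divisor 39000: modified quotas Oakdale 11.045, Rivermont 4.405, Pinehurst 8.946, Claybrook 5.602, Stonebridge 4.509, Millford 8.077, Ashgrove 4.940.
Rounding down: Oakdale 11, Rivermont 4, Pinehurst 8, Claybrook 5, Stonebridge 4, Millford 8, Ashgrove 4 (total 44).

Oakdale=11; Rivermont=4; Pinehurst=8; Claybrook=5; Stonebridge=4; Millford=8; Ashgrove=4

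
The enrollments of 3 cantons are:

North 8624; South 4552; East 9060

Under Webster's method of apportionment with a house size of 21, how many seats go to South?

Standard divisor 22236/21 ≈ 1058.857; standard quotas: North 8.145, South 4.299, East 8.556.
Rounding to the nearest integer gives North 8, South 4, East 9 — total 21, matching the house size, so no adjustment is needed.
South receives 4.

4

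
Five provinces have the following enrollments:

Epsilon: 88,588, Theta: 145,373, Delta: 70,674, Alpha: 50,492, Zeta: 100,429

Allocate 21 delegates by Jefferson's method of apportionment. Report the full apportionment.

Epsilon 4; Theta 7; Delta 3; Alpha 2; Zeta 5

Standard divisor 455556/21 ≈ 21693.143; standard quotas: Epsilon 4.084, Theta 6.701, Delta 3.258, Alpha 2.328, Zeta 4.630.
Rounding down gives 4, 6, 3, 2, 4 = 19 seats, so the divisor must be adjusted.
With modified divisor 19100: modified quotas Epsilon 4.638, Theta 7.611, Delta 3.700, Alpha 2.644, Zeta 5.258.
Rounding down: Epsilon 4, Theta 7, Delta 3, Alpha 2, Zeta 5 (total 21).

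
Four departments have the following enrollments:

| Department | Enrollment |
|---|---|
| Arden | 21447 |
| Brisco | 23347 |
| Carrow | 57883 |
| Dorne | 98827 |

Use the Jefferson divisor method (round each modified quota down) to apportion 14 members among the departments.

Arden: 1, Brisco: 1, Carrow: 4, Dorne: 8

Standard divisor 201504/14 ≈ 14393.143; standard quotas: Arden 1.490, Brisco 1.622, Carrow 4.022, Dorne 6.866.
Rounding down gives 1, 1, 4, 6 = 12 seats, so the divisor must be adjusted.
With modified divisor 12000: modified quotas Arden 1.787, Brisco 1.946, Carrow 4.824, Dorne 8.236.
Rounding down: Arden 1, Brisco 1, Carrow 4, Dorne 8 (total 14).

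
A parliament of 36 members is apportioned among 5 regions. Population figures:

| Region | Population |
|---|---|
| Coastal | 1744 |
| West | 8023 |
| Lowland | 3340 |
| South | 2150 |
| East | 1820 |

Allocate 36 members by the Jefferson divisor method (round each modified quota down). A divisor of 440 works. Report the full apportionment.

With modified divisor 440: modified quotas Coastal 3.964, West 18.234, Lowland 7.591, South 4.886, East 4.136.
Rounding down: Coastal 3, West 18, Lowland 7, South 4, East 4 (total 36).

Coastal 3, West 18, Lowland 7, South 4, East 4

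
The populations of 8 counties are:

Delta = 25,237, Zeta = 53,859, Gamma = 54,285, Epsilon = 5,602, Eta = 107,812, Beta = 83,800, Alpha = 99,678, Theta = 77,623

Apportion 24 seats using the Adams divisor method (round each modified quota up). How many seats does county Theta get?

3

Standard divisor 507896/24 ≈ 21162.333; standard quotas: Delta 1.193, Zeta 2.545, Gamma 2.565, Epsilon 0.265, Eta 5.095, Beta 3.960, Alpha 4.710, Theta 3.668.
Rounding up gives 2, 3, 3, 1, 6, 4, 5, 4 = 28 seats, so the divisor must be adjusted.
With modified divisor 26400: modified quotas Delta 0.956, Zeta 2.040, Gamma 2.056, Epsilon 0.212, Eta 4.084, Beta 3.174, Alpha 3.776, Theta 2.940.
Rounding up: Delta 1, Zeta 3, Gamma 3, Epsilon 1, Eta 5, Beta 4, Alpha 4, Theta 3 (total 24).
Theta receives 3.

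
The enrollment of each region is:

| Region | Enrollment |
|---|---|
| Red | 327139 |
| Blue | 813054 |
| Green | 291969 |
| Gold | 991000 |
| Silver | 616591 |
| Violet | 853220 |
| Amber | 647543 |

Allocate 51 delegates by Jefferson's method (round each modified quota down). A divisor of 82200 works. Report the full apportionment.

With modified divisor 82200: modified quotas Red 3.980, Blue 9.891, Green 3.552, Gold 12.056, Silver 7.501, Violet 10.380, Amber 7.878.
Rounding down: Red 3, Blue 9, Green 3, Gold 12, Silver 7, Violet 10, Amber 7 (total 51).

Red 3; Blue 9; Green 3; Gold 12; Silver 7; Violet 10; Amber 7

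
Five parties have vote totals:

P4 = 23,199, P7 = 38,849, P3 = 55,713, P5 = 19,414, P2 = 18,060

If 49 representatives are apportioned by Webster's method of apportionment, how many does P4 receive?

Standard divisor 155235/49 ≈ 3168.061; standard quotas: P4 7.323, P7 12.263, P3 17.586, P5 6.128, P2 5.701.
Rounding to the nearest integer gives P4 7, P7 12, P3 18, P5 6, P2 6 — total 49, matching the house size, so no adjustment is needed.
P4 receives 7.

7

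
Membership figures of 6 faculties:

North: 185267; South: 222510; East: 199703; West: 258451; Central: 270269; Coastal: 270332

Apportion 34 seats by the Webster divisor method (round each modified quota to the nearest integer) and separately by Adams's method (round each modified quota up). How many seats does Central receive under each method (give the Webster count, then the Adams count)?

Webster: North 4, South 5, East 5, West 6, Central 7, Coastal 7.
Adams: North 5, South 5, East 5, West 6, Central 6, Coastal 7.
Central gets 7 under Webster and 6 under Adams.

7 and 6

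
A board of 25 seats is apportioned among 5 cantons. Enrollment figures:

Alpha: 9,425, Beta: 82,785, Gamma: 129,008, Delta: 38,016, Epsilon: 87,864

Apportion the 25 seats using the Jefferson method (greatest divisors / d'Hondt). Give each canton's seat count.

Alpha: 0, Beta: 6, Gamma: 10, Delta: 3, Epsilon: 6

Standard divisor 347098/25 ≈ 13883.92; standard quotas: Alpha 0.679, Beta 5.963, Gamma 9.292, Delta 2.738, Epsilon 6.328.
Rounding down gives 0, 5, 9, 2, 6 = 22 seats, so the divisor must be adjusted.
With modified divisor 12588: modified quotas Alpha 0.749, Beta 6.577, Gamma 10.248, Delta 3.020, Epsilon 6.980.
Rounding down: Alpha 0, Beta 6, Gamma 10, Delta 3, Epsilon 6 (total 25).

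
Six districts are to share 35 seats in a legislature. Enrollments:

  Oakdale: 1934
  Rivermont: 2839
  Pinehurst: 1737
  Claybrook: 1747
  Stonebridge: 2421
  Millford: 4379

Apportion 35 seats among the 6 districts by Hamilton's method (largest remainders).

Oakdale=4, Rivermont=7, Pinehurst=4, Claybrook=4, Stonebridge=6, Millford=10

Total 15057; standard divisor 15057/35 ≈ 430.2.
Standard quotas: Oakdale 4.496, Rivermont 6.599, Pinehurst 4.038, Claybrook 4.061, Stonebridge 5.628, Millford 10.179.
Lower quotas: Oakdale 4, Rivermont 6, Pinehurst 4, Claybrook 4, Stonebridge 5, Millford 10 (sum 33, leaving 2 seats).
Remainders in descending order: Stonebridge 0.628, Rivermont 0.599, Oakdale 0.496, Millford 0.179, Claybrook 0.061, Pinehurst 0.038.
Largest remainders: Stonebridge, Rivermont receive the extra seats.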